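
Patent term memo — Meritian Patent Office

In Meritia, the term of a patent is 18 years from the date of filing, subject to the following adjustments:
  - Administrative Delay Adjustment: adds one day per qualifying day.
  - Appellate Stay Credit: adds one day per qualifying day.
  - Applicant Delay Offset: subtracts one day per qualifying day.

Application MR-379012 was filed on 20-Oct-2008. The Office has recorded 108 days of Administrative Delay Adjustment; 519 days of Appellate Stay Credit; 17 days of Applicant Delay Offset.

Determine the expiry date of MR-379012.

Base term: filing date + 18 years → 20 October 2026.
Administrative Delay Adjustment: +108 days → 5 February 2027.
Appellate Stay Credit: +519 days → 8 July 2028.
Applicant Delay Offset: −17 days → 21 June 2028.

2028-06-21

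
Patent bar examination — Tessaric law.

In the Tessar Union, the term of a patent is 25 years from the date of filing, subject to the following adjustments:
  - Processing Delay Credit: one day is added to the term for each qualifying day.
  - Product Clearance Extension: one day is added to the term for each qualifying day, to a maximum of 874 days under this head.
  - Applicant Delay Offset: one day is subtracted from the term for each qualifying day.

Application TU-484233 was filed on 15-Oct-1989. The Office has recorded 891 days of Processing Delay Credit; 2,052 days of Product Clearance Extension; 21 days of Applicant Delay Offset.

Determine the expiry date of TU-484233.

Base term: filing date + 25 years → 15 October 2014.
Processing Delay Credit: +891 days → 24 March 2017.
Product Clearance Extension: 2052 days claimed exceeds the 874-day cap, so +874 days → 15 August 2019.
Applicant Delay Offset: −21 days → 25 July 2019.

July 25, 2019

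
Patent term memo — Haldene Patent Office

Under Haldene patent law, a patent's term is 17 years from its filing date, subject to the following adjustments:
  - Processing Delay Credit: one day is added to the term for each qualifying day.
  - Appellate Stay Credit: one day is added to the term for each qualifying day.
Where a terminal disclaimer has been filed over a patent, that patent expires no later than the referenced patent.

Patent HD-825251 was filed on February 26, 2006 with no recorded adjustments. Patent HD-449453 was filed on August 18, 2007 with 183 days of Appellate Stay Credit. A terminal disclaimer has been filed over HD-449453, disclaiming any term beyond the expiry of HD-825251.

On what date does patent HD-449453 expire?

2023-02-26

Natural term of HD-449453:
  Base: filing + 17 years → 18 August 2024.
  Appellate Stay Credit: +183 days → 17 February 2025.
Expiry of referenced patent HD-825251:
  Base: filing + 17 years → 26 February 2023.
Terminal disclaimer: HD-449453 expires on the earlier of 17 February 2025 and 26 February 2023.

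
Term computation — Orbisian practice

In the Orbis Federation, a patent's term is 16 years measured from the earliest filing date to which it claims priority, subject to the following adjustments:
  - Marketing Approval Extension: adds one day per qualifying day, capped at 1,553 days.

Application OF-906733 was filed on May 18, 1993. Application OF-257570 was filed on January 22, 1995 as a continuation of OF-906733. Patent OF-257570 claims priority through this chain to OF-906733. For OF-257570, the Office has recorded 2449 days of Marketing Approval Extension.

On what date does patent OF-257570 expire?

2013-08-18

Earliest priority filing: 18 May 1993.
Base term: 18 May 1993 + 16 years → 18 May 2009.
Marketing Approval Extension: 2449 days claimed exceeds the 1553-day cap, so +1553 days → 18 August 2013.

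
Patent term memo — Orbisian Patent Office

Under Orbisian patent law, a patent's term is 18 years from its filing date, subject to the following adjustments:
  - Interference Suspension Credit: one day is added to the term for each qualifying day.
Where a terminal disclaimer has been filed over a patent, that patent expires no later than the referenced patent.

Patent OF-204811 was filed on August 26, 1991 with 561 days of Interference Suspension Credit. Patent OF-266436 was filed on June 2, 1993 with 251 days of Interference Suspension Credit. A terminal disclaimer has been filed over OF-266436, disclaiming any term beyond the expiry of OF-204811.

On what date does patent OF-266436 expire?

Natural term of OF-266436:
  Base: filing + 18 years → 2 June 2011.
  Interference Suspension Credit: +251 days → 8 February 2012.
Expiry of referenced patent OF-204811:
  Base: filing + 18 years → 26 August 2009.
  Interference Suspension Credit: +561 days → 10 March 2011.
Terminal disclaimer: OF-266436 expires on the earlier of 8 February 2012 and 10 March 2011.

2011-03-10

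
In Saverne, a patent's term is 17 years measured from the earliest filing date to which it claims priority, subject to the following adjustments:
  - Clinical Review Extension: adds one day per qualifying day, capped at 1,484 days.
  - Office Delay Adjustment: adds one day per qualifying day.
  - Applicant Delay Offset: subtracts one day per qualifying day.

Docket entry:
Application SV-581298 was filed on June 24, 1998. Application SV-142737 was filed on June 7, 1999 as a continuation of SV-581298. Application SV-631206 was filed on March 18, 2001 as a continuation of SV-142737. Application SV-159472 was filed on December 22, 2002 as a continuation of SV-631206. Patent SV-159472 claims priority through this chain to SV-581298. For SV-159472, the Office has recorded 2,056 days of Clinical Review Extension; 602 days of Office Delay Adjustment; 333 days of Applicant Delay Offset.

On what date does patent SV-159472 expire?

Earliest priority filing: 24 June 1998.
Base term: 24 June 1998 + 17 years → 24 June 2015.
Clinical Review Extension: 2056 days claimed exceeds the 1484-day cap, so +1484 days → 17 July 2019.
Office Delay Adjustment: +602 days → 10 March 2021.
Applicant Delay Offset: −333 days → 11 April 2020.

April 11, 2020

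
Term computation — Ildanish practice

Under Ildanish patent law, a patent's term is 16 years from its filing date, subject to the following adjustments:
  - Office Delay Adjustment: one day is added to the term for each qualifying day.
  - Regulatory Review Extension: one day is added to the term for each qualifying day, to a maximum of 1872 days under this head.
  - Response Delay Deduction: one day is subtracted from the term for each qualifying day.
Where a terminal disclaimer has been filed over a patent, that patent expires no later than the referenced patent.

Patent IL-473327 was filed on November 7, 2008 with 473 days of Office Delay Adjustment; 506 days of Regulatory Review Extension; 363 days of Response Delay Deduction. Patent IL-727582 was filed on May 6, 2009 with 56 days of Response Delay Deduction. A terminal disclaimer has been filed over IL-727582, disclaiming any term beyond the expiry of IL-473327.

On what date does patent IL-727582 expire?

Natural term of IL-727582:
  Base: filing + 16 years → 6 May 2025.
  Response Delay Deduction: −56 days → 11 March 2025.
Expiry of referenced patent IL-473327:
  Base: filing + 16 years → 7 November 2024.
  Office Delay Adjustment: +473 days → 23 February 2026.
  Regulatory Review Extension: 506 days (within the 1872-day cap) → +506 days → 14 July 2027.
  Response Delay Deduction: −363 days → 16 July 2026.
Terminal disclaimer: IL-727582 expires on the earlier of 11 March 2025 and 16 July 2026.

March 11, 2025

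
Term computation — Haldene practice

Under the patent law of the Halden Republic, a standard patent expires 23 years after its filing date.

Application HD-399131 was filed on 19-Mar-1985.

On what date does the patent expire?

2008-03-19

Filing date + 23 years → 19 March 2008.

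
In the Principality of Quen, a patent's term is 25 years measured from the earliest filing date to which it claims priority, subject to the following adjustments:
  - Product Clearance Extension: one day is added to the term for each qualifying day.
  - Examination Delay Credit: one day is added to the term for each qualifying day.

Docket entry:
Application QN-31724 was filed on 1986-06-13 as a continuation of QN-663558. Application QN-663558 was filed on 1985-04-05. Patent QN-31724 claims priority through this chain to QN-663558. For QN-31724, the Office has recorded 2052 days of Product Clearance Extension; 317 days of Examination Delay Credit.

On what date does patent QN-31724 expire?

2016-09-29

Earliest priority filing: 5 April 1985.
Base term: 5 April 1985 + 25 years → 5 April 2010.
Product Clearance Extension: +2052 days → 17 November 2015.
Examination Delay Credit: +317 days → 29 September 2016.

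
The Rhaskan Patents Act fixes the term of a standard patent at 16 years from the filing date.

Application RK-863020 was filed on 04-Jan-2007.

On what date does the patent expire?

January 4, 2023

Filing date + 16 years → 4 January 2023.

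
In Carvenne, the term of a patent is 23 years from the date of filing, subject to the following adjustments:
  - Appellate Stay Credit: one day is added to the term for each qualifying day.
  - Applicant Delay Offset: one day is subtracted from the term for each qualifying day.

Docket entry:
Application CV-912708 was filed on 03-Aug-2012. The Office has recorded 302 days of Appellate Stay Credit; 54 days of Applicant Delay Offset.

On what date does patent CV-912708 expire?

Base term: filing date + 23 years → 3 August 2035.
Appellate Stay Credit: +302 days → 31 May 2036.
Applicant Delay Offset: −54 days → 7 April 2036.

April 7, 2036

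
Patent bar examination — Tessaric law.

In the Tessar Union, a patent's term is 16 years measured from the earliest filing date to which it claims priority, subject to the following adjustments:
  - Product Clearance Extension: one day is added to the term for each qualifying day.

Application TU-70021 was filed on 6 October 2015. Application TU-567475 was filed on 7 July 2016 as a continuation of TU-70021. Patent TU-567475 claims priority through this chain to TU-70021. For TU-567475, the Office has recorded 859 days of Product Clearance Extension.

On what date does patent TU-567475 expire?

Earliest priority filing: 6 October 2015.
Base term: 6 October 2015 + 16 years → 6 October 2031.
Product Clearance Extension: +859 days → 11 February 2034.

2034-02-11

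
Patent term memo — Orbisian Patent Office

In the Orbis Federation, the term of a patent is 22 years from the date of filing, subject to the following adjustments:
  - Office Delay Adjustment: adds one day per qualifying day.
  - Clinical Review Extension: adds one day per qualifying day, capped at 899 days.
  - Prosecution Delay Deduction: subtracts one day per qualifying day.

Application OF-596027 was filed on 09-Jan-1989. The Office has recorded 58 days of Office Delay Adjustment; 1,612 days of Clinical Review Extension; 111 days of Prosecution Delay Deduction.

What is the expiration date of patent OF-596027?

2013-05-04

Base term: filing date + 22 years → 9 January 2011.
Office Delay Adjustment: +58 days → 8 March 2011.
Clinical Review Extension: 1612 days claimed exceeds the 899-day cap, so +899 days → 23 August 2013.
Prosecution Delay Deduction: −111 days → 4 May 2013.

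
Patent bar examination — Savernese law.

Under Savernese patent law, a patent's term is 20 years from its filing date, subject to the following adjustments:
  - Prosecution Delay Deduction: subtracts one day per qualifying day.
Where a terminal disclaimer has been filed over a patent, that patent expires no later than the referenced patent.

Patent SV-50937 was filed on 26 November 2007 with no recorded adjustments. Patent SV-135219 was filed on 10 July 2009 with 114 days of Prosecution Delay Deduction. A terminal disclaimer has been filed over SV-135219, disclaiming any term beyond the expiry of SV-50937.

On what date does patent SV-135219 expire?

2027-11-26

Natural term of SV-135219:
  Base: filing + 20 years → 10 July 2029.
  Prosecution Delay Deduction: −114 days → 18 March 2029.
Expiry of referenced patent SV-50937:
  Base: filing + 20 years → 26 November 2027.
Terminal disclaimer: SV-135219 expires on the earlier of 18 March 2029 and 26 November 2027.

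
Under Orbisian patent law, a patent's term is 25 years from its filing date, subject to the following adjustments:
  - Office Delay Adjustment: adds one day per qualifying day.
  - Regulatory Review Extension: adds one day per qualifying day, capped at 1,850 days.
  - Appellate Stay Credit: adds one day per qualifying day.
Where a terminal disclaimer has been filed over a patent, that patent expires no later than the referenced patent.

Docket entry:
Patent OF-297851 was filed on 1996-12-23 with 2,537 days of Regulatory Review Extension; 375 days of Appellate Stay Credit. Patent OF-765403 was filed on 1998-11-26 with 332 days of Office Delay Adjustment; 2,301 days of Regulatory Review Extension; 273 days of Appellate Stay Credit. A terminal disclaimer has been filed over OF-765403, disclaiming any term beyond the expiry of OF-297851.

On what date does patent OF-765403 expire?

Natural term of OF-765403:
  Base: filing + 25 years → 26 November 2023.
  Office Delay Adjustment: +332 days → 23 October 2024.
  Regulatory Review Extension: 2301 days claimed exceeds the 1850-day cap, so +1850 days → 16 November 2029.
  Appellate Stay Credit: +273 days → 16 August 2030.
Expiry of referenced patent OF-297851:
  Base: filing + 25 years → 23 December 2021.
  Regulatory Review Extension: 2537 days claimed exceeds the 1850-day cap, so +1850 days → 16 January 2027.
  Appellate Stay Credit: +375 days → 26 January 2028.
Terminal disclaimer: OF-765403 expires on the earlier of 16 August 2030 and 26 January 2028.

2028-01-26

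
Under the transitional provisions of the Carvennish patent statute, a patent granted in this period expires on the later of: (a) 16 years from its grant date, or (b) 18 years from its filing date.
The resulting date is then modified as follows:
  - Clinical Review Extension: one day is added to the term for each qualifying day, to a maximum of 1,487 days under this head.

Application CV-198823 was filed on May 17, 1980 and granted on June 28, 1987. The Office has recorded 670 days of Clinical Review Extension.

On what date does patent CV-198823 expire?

2005-04-28

(a) grant + 16 years → 28 June 2003.
(b) filing + 18 years → 17 May 1998.
Later of the two: 28 June 2003.
Clinical Review Extension: 670 days (within the 1487-day cap) → +670 days → 28 April 2005.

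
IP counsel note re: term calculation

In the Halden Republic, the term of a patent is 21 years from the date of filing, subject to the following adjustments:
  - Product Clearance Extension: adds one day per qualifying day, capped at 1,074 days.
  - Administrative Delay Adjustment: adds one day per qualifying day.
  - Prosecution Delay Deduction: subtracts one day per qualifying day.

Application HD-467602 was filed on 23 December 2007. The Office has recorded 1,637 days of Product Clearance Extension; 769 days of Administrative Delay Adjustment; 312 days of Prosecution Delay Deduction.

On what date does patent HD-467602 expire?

Base term: filing date + 21 years → 23 December 2028.
Product Clearance Extension: 1637 days claimed exceeds the 1074-day cap, so +1074 days → 2 December 2031.
Administrative Delay Adjustment: +769 days → 9 January 2034.
Prosecution Delay Deduction: −312 days → 3 March 2033.

March 3, 2033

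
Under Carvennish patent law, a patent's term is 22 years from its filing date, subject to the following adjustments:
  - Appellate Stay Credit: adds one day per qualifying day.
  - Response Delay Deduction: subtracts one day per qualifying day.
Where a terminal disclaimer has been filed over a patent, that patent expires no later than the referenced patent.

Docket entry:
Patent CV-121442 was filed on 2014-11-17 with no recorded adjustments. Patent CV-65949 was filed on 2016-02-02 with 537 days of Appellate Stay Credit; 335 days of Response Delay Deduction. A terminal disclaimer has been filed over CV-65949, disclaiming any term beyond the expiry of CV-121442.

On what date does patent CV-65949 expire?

Natural term of CV-65949:
  Base: filing + 22 years → 2 February 2038.
  Appellate Stay Credit: +537 days → 24 July 2039.
  Response Delay Deduction: −335 days → 23 August 2038.
Expiry of referenced patent CV-121442:
  Base: filing + 22 years → 17 November 2036.
Terminal disclaimer: CV-65949 expires on the earlier of 23 August 2038 and 17 November 2036.

November 17, 2036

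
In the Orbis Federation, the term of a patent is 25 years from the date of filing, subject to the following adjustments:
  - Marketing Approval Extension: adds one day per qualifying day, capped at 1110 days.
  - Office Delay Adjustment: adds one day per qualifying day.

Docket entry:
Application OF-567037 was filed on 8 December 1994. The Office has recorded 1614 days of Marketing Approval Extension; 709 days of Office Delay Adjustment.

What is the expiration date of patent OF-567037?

Base term: filing date + 25 years → 8 December 2019.
Marketing Approval Extension: 1614 days claimed exceeds the 1110-day cap, so +1110 days → 22 December 2022.
Office Delay Adjustment: +709 days → 30 November 2024.

November 30, 2024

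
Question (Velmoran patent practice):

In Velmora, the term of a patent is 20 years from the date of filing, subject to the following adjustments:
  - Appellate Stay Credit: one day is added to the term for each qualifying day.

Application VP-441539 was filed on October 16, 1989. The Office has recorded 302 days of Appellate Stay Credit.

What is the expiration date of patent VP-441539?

August 14, 2010

Base term: filing date + 20 years → 16 October 2009.
Appellate Stay Credit: +302 days → 14 August 2010.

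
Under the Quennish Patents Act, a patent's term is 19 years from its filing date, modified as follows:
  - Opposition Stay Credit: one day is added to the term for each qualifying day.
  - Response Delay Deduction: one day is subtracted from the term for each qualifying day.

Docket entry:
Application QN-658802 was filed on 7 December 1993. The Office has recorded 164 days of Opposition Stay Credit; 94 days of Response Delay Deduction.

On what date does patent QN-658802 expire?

February 15, 2013

Base term: filing date + 19 years → 7 December 2012.
Opposition Stay Credit: +164 days → 20 May 2013.
Response Delay Deduction: −94 days → 15 February 2013.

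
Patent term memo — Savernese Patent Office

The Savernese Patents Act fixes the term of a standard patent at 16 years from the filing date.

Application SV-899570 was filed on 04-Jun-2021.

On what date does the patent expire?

June 4, 2037

Filing date + 16 years → 4 June 2037.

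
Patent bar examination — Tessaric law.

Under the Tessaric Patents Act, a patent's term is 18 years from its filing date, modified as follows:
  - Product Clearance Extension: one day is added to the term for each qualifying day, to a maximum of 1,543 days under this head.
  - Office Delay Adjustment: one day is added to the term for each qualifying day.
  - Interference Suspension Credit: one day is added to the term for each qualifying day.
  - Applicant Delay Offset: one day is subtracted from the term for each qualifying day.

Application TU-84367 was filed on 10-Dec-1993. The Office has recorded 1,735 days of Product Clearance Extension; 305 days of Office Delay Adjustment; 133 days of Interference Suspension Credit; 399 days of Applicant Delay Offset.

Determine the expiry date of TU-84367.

2016-04-09

Base term: filing date + 18 years → 10 December 2011.
Product Clearance Extension: 1735 days claimed exceeds the 1543-day cap, so +1543 days → 1 March 2016.
Office Delay Adjustment: +305 days → 31 December 2016.
Interference Suspension Credit: +133 days → 13 May 2017.
Applicant Delay Offset: −399 days → 9 April 2016.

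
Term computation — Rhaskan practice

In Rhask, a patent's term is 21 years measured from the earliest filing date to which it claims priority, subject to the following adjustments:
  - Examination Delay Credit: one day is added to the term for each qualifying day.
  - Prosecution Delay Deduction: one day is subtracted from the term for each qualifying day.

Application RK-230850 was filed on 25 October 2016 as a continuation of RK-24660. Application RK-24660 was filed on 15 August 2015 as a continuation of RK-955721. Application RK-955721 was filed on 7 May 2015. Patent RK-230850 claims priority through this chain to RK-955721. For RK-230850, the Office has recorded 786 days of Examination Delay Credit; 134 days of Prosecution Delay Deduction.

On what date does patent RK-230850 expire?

Earliest priority filing: 7 May 2015.
Base term: 7 May 2015 + 21 years → 7 May 2036.
Examination Delay Credit: +786 days → 2 July 2038.
Prosecution Delay Deduction: −134 days → 18 February 2038.

2038-02-18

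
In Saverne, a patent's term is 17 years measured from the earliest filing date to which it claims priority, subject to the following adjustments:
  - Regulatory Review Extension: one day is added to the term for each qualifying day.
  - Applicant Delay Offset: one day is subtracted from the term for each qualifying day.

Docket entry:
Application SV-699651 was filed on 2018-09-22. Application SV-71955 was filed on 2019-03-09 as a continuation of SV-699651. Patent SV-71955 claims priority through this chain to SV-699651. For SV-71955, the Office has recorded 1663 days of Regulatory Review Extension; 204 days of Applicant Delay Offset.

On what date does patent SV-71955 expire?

Earliest priority filing: 22 September 2018.
Base term: 22 September 2018 + 17 years → 22 September 2035.
Regulatory Review Extension: +1663 days → 11 April 2040.
Applicant Delay Offset: −204 days → 20 September 2039.

September 20, 2039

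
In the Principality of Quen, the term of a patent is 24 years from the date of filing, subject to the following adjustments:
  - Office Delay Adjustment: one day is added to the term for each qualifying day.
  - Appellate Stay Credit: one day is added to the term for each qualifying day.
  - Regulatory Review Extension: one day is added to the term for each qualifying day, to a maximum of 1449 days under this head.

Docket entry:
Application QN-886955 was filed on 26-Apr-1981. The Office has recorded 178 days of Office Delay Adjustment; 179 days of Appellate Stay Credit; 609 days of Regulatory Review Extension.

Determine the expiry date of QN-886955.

December 18, 2007

Base term: filing date + 24 years → 26 April 2005.
Office Delay Adjustment: +178 days → 21 October 2005.
Appellate Stay Credit: +179 days → 18 April 2006.
Regulatory Review Extension: 609 days (within the 1449-day cap) → +609 days → 18 December 2007.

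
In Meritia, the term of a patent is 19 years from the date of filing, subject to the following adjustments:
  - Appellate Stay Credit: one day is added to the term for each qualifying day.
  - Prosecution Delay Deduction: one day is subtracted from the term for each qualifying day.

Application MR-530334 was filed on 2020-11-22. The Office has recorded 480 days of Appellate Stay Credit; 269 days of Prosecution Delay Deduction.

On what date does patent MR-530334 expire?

2040-06-20

Base term: filing date + 19 years → 22 November 2039.
Appellate Stay Credit: +480 days → 16 March 2041.
Prosecution Delay Deduction: −269 days → 20 June 2040.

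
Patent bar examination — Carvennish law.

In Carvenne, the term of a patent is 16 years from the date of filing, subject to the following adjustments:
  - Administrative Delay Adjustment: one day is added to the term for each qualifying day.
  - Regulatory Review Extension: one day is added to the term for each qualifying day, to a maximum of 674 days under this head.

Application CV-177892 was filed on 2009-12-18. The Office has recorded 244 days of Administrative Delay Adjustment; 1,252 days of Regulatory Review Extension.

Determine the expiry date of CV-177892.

Base term: filing date + 16 years → 18 December 2025.
Administrative Delay Adjustment: +244 days → 19 August 2026.
Regulatory Review Extension: 1252 days claimed exceeds the 674-day cap, so +674 days → 23 June 2028.

2028-06-23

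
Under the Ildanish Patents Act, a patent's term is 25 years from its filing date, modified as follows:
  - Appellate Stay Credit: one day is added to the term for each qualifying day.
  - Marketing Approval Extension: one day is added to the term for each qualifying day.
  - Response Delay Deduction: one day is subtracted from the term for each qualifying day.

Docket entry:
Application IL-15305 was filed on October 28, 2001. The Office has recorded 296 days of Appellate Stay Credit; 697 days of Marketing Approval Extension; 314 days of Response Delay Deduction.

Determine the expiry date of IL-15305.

Base term: filing date + 25 years → 28 October 2026.
Appellate Stay Credit: +296 days → 20 August 2027.
Marketing Approval Extension: +697 days → 17 July 2029.
Response Delay Deduction: −314 days → 6 September 2028.

2028-09-06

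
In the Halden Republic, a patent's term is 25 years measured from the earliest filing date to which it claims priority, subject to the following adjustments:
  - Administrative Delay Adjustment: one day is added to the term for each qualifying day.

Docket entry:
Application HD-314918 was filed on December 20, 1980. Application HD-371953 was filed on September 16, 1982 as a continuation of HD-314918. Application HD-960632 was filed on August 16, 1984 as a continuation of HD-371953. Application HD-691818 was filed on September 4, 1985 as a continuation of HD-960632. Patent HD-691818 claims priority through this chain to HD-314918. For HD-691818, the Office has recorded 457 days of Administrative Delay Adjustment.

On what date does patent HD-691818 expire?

Earliest priority filing: 20 December 1980.
Base term: 20 December 1980 + 25 years → 20 December 2005.
Administrative Delay Adjustment: +457 days → 22 March 2007.

2007-03-22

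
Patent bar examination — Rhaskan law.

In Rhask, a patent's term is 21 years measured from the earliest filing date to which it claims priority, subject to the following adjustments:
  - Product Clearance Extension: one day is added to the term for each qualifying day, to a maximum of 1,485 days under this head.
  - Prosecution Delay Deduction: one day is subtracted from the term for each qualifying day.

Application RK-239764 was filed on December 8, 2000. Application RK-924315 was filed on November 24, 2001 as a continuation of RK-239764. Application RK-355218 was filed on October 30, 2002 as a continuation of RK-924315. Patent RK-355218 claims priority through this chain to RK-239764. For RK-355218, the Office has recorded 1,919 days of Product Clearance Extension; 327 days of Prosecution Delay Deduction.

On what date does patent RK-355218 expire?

Earliest priority filing: 8 December 2000.
Base term: 8 December 2000 + 21 years → 8 December 2021.
Product Clearance Extension: 1919 days claimed exceeds the 1485-day cap, so +1485 days → 1 January 2026.
Prosecution Delay Deduction: −327 days → 8 February 2025.

February 8, 2025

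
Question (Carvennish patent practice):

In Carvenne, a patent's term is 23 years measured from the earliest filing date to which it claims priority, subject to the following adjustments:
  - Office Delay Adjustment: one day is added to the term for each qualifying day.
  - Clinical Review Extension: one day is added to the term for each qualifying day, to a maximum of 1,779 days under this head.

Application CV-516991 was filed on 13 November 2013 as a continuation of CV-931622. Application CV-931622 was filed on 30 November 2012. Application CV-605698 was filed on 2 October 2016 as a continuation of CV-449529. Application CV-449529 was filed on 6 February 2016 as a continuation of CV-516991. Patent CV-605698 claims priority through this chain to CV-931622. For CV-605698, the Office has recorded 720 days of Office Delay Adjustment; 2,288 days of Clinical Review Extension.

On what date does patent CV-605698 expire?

October 3, 2042

Earliest priority filing: 30 November 2012.
Base term: 30 November 2012 + 23 years → 30 November 2035.
Office Delay Adjustment: +720 days → 19 November 2037.
Clinical Review Extension: 2288 days claimed exceeds the 1779-day cap, so +1779 days → 3 October 2042.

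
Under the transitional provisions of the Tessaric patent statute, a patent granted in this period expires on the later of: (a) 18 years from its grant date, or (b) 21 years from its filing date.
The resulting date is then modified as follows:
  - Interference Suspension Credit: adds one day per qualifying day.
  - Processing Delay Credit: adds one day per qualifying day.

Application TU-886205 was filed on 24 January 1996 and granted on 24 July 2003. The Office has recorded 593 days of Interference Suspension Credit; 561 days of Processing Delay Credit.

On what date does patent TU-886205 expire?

September 20, 2024

(a) grant + 18 years → 24 July 2021.
(b) filing + 21 years → 24 January 2017.
Later of the two: 24 July 2021.
Interference Suspension Credit: +593 days → 9 March 2023.
Processing Delay Credit: +561 days → 20 September 2024.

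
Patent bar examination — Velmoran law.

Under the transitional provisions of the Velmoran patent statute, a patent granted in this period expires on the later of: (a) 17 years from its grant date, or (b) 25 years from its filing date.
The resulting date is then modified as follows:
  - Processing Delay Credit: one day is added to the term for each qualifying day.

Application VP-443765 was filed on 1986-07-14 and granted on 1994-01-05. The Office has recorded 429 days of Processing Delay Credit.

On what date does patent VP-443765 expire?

(a) grant + 17 years → 5 January 2011.
(b) filing + 25 years → 14 July 2011.
Later of the two: 14 July 2011.
Processing Delay Credit: +429 days → 15 September 2012.

2012-09-15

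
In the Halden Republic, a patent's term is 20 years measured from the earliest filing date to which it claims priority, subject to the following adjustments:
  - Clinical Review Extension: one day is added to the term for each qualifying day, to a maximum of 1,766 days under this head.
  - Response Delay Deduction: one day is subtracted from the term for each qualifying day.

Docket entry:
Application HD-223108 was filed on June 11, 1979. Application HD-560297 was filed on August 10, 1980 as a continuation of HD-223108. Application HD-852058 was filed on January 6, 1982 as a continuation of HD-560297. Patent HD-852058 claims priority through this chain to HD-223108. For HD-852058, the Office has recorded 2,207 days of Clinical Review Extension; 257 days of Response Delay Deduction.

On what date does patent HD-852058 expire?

Earliest priority filing: 11 June 1979.
Base term: 11 June 1979 + 20 years → 11 June 1999.
Clinical Review Extension: 2207 days claimed exceeds the 1766-day cap, so +1766 days → 11 April 2004.
Response Delay Deduction: −257 days → 29 July 2003.

2003-07-29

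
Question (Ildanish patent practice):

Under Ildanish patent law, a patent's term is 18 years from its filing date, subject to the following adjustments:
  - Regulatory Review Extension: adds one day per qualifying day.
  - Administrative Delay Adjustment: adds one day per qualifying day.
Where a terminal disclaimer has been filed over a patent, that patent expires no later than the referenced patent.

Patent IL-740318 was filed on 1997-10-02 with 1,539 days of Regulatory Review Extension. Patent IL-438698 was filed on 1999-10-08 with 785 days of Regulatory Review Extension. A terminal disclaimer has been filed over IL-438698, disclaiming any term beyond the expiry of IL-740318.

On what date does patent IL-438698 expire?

December 2, 2019

Natural term of IL-438698:
  Base: filing + 18 years → 8 October 2017.
  Regulatory Review Extension: +785 days → 2 December 2019.
Expiry of referenced patent IL-740318:
  Base: filing + 18 years → 2 October 2015.
  Regulatory Review Extension: +1539 days → 19 December 2019.
Terminal disclaimer: IL-438698 expires on the earlier of 2 December 2019 and 19 December 2019.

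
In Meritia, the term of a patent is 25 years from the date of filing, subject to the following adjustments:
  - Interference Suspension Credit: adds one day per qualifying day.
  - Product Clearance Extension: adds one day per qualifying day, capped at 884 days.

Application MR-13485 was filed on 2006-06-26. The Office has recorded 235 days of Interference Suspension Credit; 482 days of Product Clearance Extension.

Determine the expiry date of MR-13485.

Base term: filing date + 25 years → 26 June 2031.
Interference Suspension Credit: +235 days → 16 February 2032.
Product Clearance Extension: 482 days (within the 884-day cap) → +482 days → 12 June 2033.

June 12, 2033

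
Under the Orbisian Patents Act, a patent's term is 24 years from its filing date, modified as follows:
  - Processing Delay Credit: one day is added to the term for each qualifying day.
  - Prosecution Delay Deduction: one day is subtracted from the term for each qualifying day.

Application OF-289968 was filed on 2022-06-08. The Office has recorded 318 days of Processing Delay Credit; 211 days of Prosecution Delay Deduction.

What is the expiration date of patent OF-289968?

Base term: filing date + 24 years → 8 June 2046.
Processing Delay Credit: +318 days → 22 April 2047.
Prosecution Delay Deduction: −211 days → 23 September 2046.

September 23, 2046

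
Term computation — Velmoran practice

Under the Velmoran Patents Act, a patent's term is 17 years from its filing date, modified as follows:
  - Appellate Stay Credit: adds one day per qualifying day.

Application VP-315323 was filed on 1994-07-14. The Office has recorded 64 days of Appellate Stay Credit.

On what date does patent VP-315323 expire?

Base term: filing date + 17 years → 14 July 2011.
Appellate Stay Credit: +64 days → 16 September 2011.

September 16, 2011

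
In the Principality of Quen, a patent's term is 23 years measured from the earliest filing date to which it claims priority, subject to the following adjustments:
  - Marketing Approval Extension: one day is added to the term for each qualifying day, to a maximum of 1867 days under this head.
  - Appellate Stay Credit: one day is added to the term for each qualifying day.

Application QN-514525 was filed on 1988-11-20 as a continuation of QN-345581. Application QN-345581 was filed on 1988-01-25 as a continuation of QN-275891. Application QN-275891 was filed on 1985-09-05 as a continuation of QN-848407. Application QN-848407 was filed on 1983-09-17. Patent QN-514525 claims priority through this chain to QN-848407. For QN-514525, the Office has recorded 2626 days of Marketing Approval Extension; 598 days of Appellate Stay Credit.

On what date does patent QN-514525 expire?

Earliest priority filing: 17 September 1983.
Base term: 17 September 1983 + 23 years → 17 September 2006.
Marketing Approval Extension: 2626 days claimed exceeds the 1867-day cap, so +1867 days → 28 October 2011.
Appellate Stay Credit: +598 days → 17 June 2013.

June 17, 2013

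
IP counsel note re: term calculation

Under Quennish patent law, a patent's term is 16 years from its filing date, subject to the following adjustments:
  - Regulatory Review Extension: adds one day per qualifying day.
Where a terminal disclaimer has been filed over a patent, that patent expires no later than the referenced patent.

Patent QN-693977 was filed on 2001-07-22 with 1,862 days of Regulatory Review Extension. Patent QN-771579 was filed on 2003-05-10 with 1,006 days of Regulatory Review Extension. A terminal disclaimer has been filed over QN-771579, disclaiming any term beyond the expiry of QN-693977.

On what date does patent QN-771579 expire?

February 9, 2022

Natural term of QN-771579:
  Base: filing + 16 years → 10 May 2019.
  Regulatory Review Extension: +1006 days → 9 February 2022.
Expiry of referenced patent QN-693977:
  Base: filing + 16 years → 22 July 2017.
  Regulatory Review Extension: +1862 days → 27 August 2022.
Terminal disclaimer: QN-771579 expires on the earlier of 9 February 2022 and 27 August 2022.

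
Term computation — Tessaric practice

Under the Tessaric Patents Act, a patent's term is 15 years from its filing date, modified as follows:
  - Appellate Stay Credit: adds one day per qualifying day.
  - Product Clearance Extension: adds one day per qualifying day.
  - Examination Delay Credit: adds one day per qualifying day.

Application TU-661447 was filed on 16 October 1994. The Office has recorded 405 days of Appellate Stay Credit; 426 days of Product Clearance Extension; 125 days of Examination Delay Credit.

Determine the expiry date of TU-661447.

May 29, 2012

Base term: filing date + 15 years → 16 October 2009.
Appellate Stay Credit: +405 days → 25 November 2010.
Product Clearance Extension: +426 days → 25 January 2012.
Examination Delay Credit: +125 days → 29 May 2012.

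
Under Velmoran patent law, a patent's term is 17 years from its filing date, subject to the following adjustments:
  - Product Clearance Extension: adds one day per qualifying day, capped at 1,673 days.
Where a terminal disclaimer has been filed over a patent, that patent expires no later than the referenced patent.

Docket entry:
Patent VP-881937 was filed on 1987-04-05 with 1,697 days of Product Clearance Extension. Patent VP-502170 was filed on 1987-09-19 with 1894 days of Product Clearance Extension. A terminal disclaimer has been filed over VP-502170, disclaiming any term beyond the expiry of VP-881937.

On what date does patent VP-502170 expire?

Natural term of VP-502170:
  Base: filing + 17 years → 19 September 2004.
  Product Clearance Extension: 1894 days claimed exceeds the 1673-day cap, so +1673 days → 19 April 2009.
Expiry of referenced patent VP-881937:
  Base: filing + 17 years → 5 April 2004.
  Product Clearance Extension: 1697 days claimed exceeds the 1673-day cap, so +1673 days → 3 November 2008.
Terminal disclaimer: VP-502170 expires on the earlier of 19 April 2009 and 3 November 2008.

2008-11-03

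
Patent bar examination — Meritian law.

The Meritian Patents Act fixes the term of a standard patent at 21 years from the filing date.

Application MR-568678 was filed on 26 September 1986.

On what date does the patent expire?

Filing date + 21 years → 26 September 2007.

September 26, 2007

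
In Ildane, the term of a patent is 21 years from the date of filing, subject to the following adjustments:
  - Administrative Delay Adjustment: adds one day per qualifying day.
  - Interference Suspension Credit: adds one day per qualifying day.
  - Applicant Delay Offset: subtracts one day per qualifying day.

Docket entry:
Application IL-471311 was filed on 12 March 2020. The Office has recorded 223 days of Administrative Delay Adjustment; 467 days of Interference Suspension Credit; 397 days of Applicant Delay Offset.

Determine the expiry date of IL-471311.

Base term: filing date + 21 years → 12 March 2041.
Administrative Delay Adjustment: +223 days → 21 October 2041.
Interference Suspension Credit: +467 days → 31 January 2043.
Applicant Delay Offset: −397 days → 30 December 2041.

December 30, 2041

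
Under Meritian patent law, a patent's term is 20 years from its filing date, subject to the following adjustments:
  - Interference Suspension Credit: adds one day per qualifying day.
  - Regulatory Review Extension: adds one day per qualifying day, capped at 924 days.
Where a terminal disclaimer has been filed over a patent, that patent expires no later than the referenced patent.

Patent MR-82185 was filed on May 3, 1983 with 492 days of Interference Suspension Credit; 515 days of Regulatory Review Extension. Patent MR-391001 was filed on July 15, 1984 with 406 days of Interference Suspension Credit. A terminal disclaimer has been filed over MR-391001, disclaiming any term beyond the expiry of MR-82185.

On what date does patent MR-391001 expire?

2005-08-25

Natural term of MR-391001:
  Base: filing + 20 years → 15 July 2004.
  Interference Suspension Credit: +406 days → 25 August 2005.
Expiry of referenced patent MR-82185:
  Base: filing + 20 years → 3 May 2003.
  Interference Suspension Credit: +492 days → 6 September 2004.
  Regulatory Review Extension: 515 days (within the 924-day cap) → +515 days → 3 February 2006.
Terminal disclaimer: MR-391001 expires on the earlier of 25 August 2005 and 3 February 2006.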